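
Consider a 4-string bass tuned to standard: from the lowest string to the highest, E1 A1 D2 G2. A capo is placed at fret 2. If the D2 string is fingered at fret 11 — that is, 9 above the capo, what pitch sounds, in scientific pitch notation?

C#3

The capo raises the open D2 by 2 semitones to E2; fretting 9 more gives D2 + 2 + 9 = D2 + 11 semitones = C#3.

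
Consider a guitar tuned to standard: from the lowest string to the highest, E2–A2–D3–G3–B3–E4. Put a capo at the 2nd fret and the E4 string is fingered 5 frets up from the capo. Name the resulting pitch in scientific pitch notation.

B4

The capo raises the open E4 by 2 semitones to F♯4; fretting 5 more gives E4 + 2 + 5 = E4 + 7 semitones = B4.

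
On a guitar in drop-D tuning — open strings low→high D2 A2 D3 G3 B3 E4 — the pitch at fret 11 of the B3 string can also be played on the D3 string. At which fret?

20

Fret 11 on B3 is MIDI 59 + 11 = 70 (A#4). On the D3 string (open MIDI 50), that pitch is 70 − 50 = fret 20.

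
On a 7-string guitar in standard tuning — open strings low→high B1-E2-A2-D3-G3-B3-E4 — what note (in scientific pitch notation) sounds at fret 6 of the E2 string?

Each fret is one semitone, so E2 + 6 = A#2.
(Equivalently spelled Bb2.)

A#2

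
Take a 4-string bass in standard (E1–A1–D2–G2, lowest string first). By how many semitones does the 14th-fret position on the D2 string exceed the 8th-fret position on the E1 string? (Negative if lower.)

16 semitones

D2 at fret 14 → E3 (MIDI 52); E1 at fret 8 → C2 (MIDI 36).
52 − 36 = 16, so the two pitches are 16 semitones apart.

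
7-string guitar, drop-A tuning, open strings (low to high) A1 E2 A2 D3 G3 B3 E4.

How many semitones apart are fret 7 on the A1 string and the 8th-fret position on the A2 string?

13 semitones

A1 at fret 7 → E2 (MIDI 40); A2 at fret 8 → F3 (MIDI 53).
40 − 53 = -13, so the two pitches are 13 semitones apart, with F3 the higher.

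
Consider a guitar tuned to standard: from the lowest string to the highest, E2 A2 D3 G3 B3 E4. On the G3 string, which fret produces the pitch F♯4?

11

F♯4 is 11 semitones above the open G3 (G–G#–A–A#–…–E–F–F#), so it sits at fret 11.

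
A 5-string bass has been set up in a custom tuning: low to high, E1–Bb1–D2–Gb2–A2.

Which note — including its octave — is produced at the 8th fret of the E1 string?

The open E1 string plus 8 semitones: E–F–Gb–G–Ab–A–Bb–B–C.
The walk passes from B into C once, so the octave number goes from 1 to 2.

C2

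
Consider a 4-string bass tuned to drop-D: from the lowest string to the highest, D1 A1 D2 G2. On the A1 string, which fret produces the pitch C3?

15

C3 is 15 semitones above the open A1 (A–A#–B–C–…–A#–B–C), so it sits at fret 15.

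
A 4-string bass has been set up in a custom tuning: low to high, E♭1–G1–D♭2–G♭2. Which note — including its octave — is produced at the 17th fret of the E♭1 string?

The open E♭1 string plus 17 semitones: Eb–E–F–Gb–…–Gb–G–Ab.
The walk passes from B into C once, so the octave number goes from 1 to 2.
(Equivalently spelled G♯2.)

A♭2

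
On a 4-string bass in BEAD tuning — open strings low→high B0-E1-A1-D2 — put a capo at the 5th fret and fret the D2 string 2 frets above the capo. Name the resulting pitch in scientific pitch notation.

The capo raises the open D2 by 5 semitones to G2; fretting 2 more gives D2 + 5 + 2 = D2 + 7 semitones = A2.

A2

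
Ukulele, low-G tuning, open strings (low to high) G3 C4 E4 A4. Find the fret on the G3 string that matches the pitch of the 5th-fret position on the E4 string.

14

E4 at fret 5 is E4 + 5 semitones = A4.
The open G3 string is 9 semitones below the open E4, so the same pitch on the G3 string lies at fret 5 + 9 = 14.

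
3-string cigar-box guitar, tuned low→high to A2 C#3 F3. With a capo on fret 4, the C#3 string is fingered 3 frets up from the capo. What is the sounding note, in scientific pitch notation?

G#3

The capo raises the open C#3 by 4 semitones to F3; fretting 3 more gives C#3 + 4 + 3 = C#3 + 7 semitones = G#3.
(Also written Ab.)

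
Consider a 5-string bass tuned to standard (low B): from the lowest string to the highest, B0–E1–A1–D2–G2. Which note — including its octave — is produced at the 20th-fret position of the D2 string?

Each fret is one semitone, so D2 + 20 = A#3.

A#3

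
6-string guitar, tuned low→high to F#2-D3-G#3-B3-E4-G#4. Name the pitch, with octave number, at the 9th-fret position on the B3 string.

G#4

The open B3 string plus 9 semitones: B–C–C#–D–D#–E–F–F#–G–G#.
The walk passes from B into C once, so the octave number goes from 3 to 4.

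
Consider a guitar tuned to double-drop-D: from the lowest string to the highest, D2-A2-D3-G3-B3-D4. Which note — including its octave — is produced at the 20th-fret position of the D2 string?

A♯3

Each fret is one semitone, so D2 + 20 = A♯3.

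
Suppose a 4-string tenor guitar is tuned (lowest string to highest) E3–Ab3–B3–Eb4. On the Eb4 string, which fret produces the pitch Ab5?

Ab5 is 17 semitones above the open Eb4 (Eb–E–F–Gb–…–Gb–G–Ab), so it sits at fret 17.

17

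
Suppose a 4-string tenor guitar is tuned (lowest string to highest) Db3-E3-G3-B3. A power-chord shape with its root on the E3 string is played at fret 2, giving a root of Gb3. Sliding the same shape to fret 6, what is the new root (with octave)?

Bb3

Moving from fret 2 to fret 6 shifts the root by 4 semitones.
Gb3 up 4 semitones is Bb3.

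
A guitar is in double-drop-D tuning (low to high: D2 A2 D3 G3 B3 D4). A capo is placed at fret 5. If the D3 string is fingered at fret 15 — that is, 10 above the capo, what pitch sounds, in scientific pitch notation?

The capo raises the open D3 by 5 semitones to G3; fretting 10 more gives D3 + 5 + 10 = D3 + 15 semitones = F4.

F4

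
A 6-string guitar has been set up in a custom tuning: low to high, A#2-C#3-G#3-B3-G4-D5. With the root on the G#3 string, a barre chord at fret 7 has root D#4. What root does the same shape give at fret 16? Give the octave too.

Moving from fret 7 to fret 16 shifts the root by 9 semitones.
D#4 up 9 semitones is C5.

C5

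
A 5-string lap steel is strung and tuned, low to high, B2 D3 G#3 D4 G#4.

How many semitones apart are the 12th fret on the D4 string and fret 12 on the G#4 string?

6 semitones

D4 at fret 12 → D5 (MIDI 74); G#4 at fret 12 → G#5 (MIDI 80).
74 − 80 = -6, so the two pitches are 6 semitones apart, with G#5 the higher.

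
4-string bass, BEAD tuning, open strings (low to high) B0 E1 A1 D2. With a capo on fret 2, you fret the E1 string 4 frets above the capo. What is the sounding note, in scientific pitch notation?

A♯1

The capo raises the open E1 by 2 semitones to F♯1; fretting 4 more gives E1 + 2 + 4 = E1 + 6 semitones = A♯1.
(Also written B♭.)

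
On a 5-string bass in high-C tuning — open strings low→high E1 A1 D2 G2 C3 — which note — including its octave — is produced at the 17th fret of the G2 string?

Each fret is one semitone, so G2 + 17 = C4.

C4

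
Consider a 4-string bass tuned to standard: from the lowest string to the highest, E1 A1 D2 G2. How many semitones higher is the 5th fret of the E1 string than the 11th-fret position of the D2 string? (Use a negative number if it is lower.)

-16 semitones

E1 at fret 5 → A1 (MIDI 33); D2 at fret 11 → C#3 (MIDI 49).
33 − 49 = -16, so the two pitches are 16 semitones apart.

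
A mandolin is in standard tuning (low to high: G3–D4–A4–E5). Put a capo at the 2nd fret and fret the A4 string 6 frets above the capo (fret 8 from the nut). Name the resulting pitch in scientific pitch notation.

F5

The capo raises the open A4 by 2 semitones to B4; fretting 6 more gives A4 + 2 + 6 = A4 + 8 semitones = F5.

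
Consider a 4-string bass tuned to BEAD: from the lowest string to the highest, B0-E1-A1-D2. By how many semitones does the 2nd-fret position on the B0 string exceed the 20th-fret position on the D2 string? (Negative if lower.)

-33 semitones

B0 at fret 2 → C♯1 (MIDI 25); D2 at fret 20 → A♯3 (MIDI 58).
25 − 58 = -33, so the two pitches are 33 semitones apart.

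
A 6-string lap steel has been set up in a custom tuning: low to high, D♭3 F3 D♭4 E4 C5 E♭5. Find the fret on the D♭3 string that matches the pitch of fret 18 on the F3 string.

22

Fret 18 on F3 is MIDI 53 + 18 = 71 (B4). On the D♭3 string (open MIDI 49), that pitch is 71 − 49 = fret 22.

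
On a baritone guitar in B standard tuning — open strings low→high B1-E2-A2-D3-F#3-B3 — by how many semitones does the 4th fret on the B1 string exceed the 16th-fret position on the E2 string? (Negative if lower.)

B1 at fret 4 → D#2 (MIDI 39); E2 at fret 16 → G#3 (MIDI 56).
39 − 56 = -17, so the two pitches are 17 semitones apart.

-17 semitones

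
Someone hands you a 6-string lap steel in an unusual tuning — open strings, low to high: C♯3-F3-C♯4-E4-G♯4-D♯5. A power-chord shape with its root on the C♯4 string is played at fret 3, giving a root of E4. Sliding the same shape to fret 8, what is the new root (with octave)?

A4

Moving from fret 3 to fret 8 shifts the root by 5 semitones.
E4 up 5 semitones is A4.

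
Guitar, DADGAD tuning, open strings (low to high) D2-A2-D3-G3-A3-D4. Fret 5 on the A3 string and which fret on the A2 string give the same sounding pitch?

A3 at fret 5 is A3 + 5 semitones = D4.
The open A2 string is 12 semitones below the open A3, so the same pitch on the A2 string lies at fret 5 + 12 = 17.

17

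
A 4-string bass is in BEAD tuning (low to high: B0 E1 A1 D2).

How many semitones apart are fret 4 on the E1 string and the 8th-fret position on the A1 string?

9 semitones

E1 at fret 4 → G#1 (MIDI 32); A1 at fret 8 → F2 (MIDI 41).
32 − 41 = -9, so the two pitches are 9 semitones apart, with F2 the higher.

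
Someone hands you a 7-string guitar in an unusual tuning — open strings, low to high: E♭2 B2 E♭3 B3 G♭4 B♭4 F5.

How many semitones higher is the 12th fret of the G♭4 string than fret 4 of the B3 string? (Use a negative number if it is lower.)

G♭4 at fret 12 → G♭5 (MIDI 78); B3 at fret 4 → E♭4 (MIDI 63).
78 − 63 = 15, so the two pitches are 15 semitones apart.

15 semitones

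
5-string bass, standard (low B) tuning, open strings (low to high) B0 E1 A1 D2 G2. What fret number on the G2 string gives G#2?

1

G#2 is 1 semitone above the open G2 (G–G#), so it sits at fret 1.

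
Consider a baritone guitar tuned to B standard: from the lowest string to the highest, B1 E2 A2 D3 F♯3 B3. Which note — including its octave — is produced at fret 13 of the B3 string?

The open B3 string plus 13 semitones: B–C–C#–D–…–A#–B–C.
The walk passes from B into C 2 times, so the octave number goes from 3 to 5.

C5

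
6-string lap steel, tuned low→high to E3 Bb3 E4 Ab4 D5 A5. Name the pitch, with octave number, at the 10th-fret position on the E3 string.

D4

Each fret is one semitone, so E3 + 10 = D4.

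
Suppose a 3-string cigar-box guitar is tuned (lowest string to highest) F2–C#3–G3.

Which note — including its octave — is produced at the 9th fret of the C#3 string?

The open C#3 string plus 9 semitones: C#–D–D#–E–F–F#–G–G#–A–A#.
No B→C boundary is crossed, so the octave stays at 3.
(Equivalently spelled Bb3.)

A#3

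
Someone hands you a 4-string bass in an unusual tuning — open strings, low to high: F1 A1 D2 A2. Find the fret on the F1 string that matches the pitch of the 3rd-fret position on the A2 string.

19

A2 at fret 3 is A2 + 3 semitones = C3.
The open F1 string is 16 semitones below the open A2, so the same pitch on the F1 string lies at fret 3 + 16 = 19.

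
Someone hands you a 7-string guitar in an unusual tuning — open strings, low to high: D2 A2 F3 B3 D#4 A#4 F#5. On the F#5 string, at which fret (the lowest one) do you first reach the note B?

5

From F#5, count semitones up the chromatic scale until reaching B: F#–G–G#–A–A#–B — 5 steps.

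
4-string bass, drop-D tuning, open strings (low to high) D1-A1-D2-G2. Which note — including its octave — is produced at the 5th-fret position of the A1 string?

A1 is MIDI 33. Adding 5 gives 38, which is D2.

D2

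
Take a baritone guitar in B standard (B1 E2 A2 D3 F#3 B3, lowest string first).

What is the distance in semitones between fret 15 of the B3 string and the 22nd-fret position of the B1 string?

17 semitones

B3 at fret 15 → D5 (MIDI 74); B1 at fret 22 → A3 (MIDI 57).
74 − 57 = 17, so the two pitches are 17 semitones apart, with D5 the higher.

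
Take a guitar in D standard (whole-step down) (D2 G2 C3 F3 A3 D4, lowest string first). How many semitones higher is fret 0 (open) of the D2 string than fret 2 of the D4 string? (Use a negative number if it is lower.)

-26 semitones

D2 at fret 0 → D2 (MIDI 38); D4 at fret 2 → E4 (MIDI 64).
38 − 64 = -26, so the two pitches are 26 semitones apart.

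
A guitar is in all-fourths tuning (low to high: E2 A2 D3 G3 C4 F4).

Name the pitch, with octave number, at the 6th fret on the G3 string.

C♯4

The open G3 string plus 6 semitones: G–G#–A–A#–B–C–C#.
The walk passes from B into C once, so the octave number goes from 3 to 4.
(Equivalently spelled D♭4.)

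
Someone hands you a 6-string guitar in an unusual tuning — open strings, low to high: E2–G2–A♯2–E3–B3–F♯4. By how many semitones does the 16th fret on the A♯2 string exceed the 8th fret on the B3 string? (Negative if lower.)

-5 semitones

A♯2 at fret 16 → D4 (MIDI 62); B3 at fret 8 → G4 (MIDI 67).
62 − 67 = -5, so the two pitches are 5 semitones apart.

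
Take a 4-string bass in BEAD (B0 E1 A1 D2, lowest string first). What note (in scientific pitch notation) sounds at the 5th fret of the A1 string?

Each fret is one semitone, so A1 + 5 = D2.

D2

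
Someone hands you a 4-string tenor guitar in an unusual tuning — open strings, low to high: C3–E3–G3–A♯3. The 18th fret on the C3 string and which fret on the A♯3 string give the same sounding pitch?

C3 at fret 18 is C3 + 18 semitones = F♯4.
The open A♯3 string is 10 semitones above the open C3, so the same pitch on the A♯3 string lies at fret 18 − 10 = 8.

8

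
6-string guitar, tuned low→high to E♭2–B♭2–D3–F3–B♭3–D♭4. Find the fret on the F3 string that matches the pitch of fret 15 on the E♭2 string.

E♭2 at fret 15 is E♭2 + 15 semitones = G♭3.
The open F3 string is 14 semitones above the open E♭2, so the same pitch on the F3 string lies at fret 15 − 14 = 1.

1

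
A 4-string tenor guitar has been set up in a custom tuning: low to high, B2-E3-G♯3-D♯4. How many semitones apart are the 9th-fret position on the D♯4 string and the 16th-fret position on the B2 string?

D♯4 at fret 9 → C5 (MIDI 72); B2 at fret 16 → D♯4 (MIDI 63).
72 − 63 = 9, so the two pitches are 9 semitones apart, with C5 the higher.

9 semitones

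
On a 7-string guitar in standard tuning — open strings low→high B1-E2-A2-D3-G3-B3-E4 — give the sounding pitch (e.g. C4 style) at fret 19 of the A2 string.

A2 is MIDI 45. Adding 19 gives 64, which is E4.

E4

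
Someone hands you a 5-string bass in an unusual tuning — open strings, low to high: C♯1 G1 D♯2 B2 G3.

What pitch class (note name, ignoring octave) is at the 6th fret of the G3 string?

G3 is MIDI 55. Adding 6 gives 61; 61 mod 12 = 1, i.e. C♯.

C♯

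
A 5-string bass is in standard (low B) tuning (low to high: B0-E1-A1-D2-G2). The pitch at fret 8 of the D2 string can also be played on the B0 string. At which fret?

D2 at fret 8 is D2 + 8 semitones = A#2.
The open B0 string is 15 semitones below the open D2, so the same pitch on the B0 string lies at fret 8 + 15 = 23.

23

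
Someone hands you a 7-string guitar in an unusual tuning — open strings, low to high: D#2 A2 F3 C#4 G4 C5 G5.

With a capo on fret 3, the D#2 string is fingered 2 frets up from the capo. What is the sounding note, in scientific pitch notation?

G#2

The capo raises the open D#2 by 3 semitones to F#2; fretting 2 more gives D#2 + 3 + 2 = D#2 + 5 semitones = G#2.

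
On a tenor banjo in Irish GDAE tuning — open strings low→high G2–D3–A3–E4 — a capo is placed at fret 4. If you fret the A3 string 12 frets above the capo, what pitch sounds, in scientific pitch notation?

The capo raises the open A3 by 4 semitones to C#4; fretting 12 more gives A3 + 4 + 12 = A3 + 16 semitones = C#5.

C#5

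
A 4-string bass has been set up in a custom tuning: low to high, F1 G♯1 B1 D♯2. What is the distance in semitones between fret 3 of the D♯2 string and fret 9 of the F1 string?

4 semitones

D♯2 at fret 3 → F♯2 (MIDI 42); F1 at fret 9 → D2 (MIDI 38).
42 − 38 = 4, so the two pitches are 4 semitones apart, with F♯2 the higher.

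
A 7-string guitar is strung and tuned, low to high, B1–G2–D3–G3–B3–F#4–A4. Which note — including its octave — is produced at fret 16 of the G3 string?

Each fret is one semitone, so G3 + 16 = B4.

B4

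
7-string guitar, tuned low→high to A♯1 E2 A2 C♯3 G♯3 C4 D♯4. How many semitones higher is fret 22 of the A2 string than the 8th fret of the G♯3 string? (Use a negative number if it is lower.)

3 semitones

A2 at fret 22 → G4 (MIDI 67); G♯3 at fret 8 → E4 (MIDI 64).
67 − 64 = 3, so the two pitches are 3 semitones apart.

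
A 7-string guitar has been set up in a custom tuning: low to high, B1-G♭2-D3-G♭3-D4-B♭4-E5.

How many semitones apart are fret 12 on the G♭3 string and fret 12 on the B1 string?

19 semitones

G♭3 at fret 12 → G♭4 (MIDI 66); B1 at fret 12 → B2 (MIDI 47).
66 − 47 = 19, so the two pitches are 19 semitones apart, with G♭4 the higher.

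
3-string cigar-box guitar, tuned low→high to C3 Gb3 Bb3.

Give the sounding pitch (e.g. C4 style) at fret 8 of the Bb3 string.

Gb4

Bb3 is MIDI 58. Adding 8 gives 66, which is Gb4.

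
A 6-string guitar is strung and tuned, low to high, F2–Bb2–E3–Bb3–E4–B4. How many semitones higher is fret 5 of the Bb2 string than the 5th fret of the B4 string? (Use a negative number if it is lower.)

Bb2 at fret 5 → Eb3 (MIDI 51); B4 at fret 5 → E5 (MIDI 76).
51 − 76 = -25, so the two pitches are 25 semitones apart.

-25 semitones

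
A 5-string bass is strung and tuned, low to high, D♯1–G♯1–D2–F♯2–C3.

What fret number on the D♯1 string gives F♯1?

F♯1 is 3 semitones above the open D♯1 (D#–E–F–F#), so it sits at fret 3.

3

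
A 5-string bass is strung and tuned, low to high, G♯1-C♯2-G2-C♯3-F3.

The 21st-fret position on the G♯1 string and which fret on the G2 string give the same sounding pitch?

10

G♯1 at fret 21 is G♯1 + 21 semitones = F3.
The open G2 string is 11 semitones above the open G♯1, so the same pitch on the G2 string lies at fret 21 − 11 = 10.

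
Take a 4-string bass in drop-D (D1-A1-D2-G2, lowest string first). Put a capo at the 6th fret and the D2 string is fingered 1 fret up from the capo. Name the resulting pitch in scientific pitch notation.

A2

The capo raises the open D2 by 6 semitones to G#2; fretting 1 more gives D2 + 6 + 1 = D2 + 7 semitones = A2.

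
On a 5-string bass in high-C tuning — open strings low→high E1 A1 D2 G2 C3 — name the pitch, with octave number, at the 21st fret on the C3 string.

A4

C3 is MIDI 48. Adding 21 gives 69, which is A4.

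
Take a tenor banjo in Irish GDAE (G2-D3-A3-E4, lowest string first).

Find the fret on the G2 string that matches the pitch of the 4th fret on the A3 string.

18

A3 at fret 4 is A3 + 4 semitones = C#4.
The open G2 string is 14 semitones below the open A3, so the same pitch on the G2 string lies at fret 4 + 14 = 18.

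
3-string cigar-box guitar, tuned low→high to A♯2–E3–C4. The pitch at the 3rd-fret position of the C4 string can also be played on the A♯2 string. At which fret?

Fret 3 on C4 is MIDI 60 + 3 = 63 (D♯4). On the A♯2 string (open MIDI 46), that pitch is 63 − 46 = fret 17.

17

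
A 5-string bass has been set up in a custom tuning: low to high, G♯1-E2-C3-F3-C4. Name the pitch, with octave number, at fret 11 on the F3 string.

F3 is MIDI 53. Adding 11 gives 64, which is E4.

E4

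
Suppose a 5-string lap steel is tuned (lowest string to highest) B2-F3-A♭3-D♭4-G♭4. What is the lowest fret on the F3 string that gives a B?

6

From F3, count semitones up the chromatic scale until reaching B: F–Gb–G–Ab–A–Bb–B — 6 steps.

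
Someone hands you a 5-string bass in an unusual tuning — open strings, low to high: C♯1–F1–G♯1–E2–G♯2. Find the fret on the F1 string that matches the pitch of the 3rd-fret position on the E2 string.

14

E2 at fret 3 is E2 + 3 semitones = G2.
The open F1 string is 11 semitones below the open E2, so the same pitch on the F1 string lies at fret 3 + 11 = 14.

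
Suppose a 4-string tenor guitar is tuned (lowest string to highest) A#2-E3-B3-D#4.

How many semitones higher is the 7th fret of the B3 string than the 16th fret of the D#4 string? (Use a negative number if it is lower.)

-13 semitones

B3 at fret 7 → F#4 (MIDI 66); D#4 at fret 16 → G5 (MIDI 79).
66 − 79 = -13, so the two pitches are 13 semitones apart.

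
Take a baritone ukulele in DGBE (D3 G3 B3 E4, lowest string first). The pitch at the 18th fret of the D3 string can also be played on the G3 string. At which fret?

Fret 18 on D3 is MIDI 50 + 18 = 68 (G#4). On the G3 string (open MIDI 55), that pitch is 68 − 55 = fret 13.

13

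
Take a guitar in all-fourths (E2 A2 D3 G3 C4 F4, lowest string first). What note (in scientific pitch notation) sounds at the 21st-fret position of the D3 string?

Each fret is one semitone, so D3 + 21 = B4.

B4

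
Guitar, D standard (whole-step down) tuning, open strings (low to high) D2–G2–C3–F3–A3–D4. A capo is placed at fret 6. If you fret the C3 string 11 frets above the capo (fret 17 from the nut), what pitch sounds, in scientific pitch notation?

The capo raises the open C3 by 6 semitones to F#3; fretting 11 more gives C3 + 6 + 11 = C3 + 17 semitones = F4.

F4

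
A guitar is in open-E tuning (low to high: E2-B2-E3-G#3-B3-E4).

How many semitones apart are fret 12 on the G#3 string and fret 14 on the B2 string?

7 semitones

G#3 at fret 12 → G#4 (MIDI 68); B2 at fret 14 → C#4 (MIDI 61).
68 − 61 = 7, so the two pitches are 7 semitones apart, with G#4 the higher.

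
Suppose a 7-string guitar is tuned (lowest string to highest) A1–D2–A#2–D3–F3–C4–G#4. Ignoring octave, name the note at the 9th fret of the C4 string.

A

The open C4 string plus 9 semitones: C–C#–D–D#–E–F–F#–G–G#–A.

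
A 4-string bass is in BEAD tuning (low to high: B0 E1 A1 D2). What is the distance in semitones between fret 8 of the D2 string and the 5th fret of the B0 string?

18 semitones

D2 at fret 8 → A#2 (MIDI 46); B0 at fret 5 → E1 (MIDI 28).
46 − 28 = 18, so the two pitches are 18 semitones apart, with A#2 the higher.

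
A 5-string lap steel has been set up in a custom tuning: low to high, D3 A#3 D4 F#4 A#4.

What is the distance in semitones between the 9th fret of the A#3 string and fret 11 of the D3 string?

6 semitones

A#3 at fret 9 → G4 (MIDI 67); D3 at fret 11 → C#4 (MIDI 61).
67 − 61 = 6, so the two pitches are 6 semitones apart, with G4 the higher.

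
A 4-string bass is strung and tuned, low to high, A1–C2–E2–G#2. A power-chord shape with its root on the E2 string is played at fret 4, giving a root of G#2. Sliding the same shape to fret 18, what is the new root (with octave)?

Moving from fret 4 to fret 18 shifts the root by 14 semitones.
G#2 up 14 semitones is A#3.

A#3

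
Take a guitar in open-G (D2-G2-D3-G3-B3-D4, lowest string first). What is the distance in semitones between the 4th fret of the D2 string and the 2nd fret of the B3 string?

19 semitones

D2 at fret 4 → F♯2 (MIDI 42); B3 at fret 2 → C♯4 (MIDI 61).
42 − 61 = -19, so the two pitches are 19 semitones apart, with C♯4 the higher.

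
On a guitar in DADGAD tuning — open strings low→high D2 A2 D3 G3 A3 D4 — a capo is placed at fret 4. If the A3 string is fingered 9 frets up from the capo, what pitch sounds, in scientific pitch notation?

The capo raises the open A3 by 4 semitones to C♯4; fretting 9 more gives A3 + 4 + 9 = A3 + 13 semitones = A♯4.
(Also written B♭.)

A♯4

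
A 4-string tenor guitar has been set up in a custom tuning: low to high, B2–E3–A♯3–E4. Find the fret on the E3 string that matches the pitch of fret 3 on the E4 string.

E4 at fret 3 is E4 + 3 semitones = G4.
The open E3 string is 12 semitones below the open E4, so the same pitch on the E3 string lies at fret 3 + 12 = 15.

15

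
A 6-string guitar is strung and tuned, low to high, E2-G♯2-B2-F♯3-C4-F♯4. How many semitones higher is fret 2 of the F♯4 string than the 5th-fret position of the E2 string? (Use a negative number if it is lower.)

23 semitones

F♯4 at fret 2 → G♯4 (MIDI 68); E2 at fret 5 → A2 (MIDI 45).
68 − 45 = 23, so the two pitches are 23 semitones apart.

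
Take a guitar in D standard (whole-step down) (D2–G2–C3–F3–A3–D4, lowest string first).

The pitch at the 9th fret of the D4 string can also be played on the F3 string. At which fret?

Fret 9 on D4 is MIDI 62 + 9 = 71 (B4). On the F3 string (open MIDI 53), that pitch is 71 − 53 = fret 18.

18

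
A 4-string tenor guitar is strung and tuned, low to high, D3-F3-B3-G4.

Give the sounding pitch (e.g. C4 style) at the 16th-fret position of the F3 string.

Each fret is one semitone, so F3 + 16 = A4.

A4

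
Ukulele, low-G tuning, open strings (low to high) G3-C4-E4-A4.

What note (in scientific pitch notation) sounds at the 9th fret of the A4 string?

F#5

A4 is MIDI 69. Adding 9 gives 78, which is F#5.
(Equivalently spelled Gb5.)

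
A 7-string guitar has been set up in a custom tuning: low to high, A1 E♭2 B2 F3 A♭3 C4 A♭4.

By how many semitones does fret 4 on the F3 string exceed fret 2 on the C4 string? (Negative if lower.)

F3 at fret 4 → A3 (MIDI 57); C4 at fret 2 → D4 (MIDI 62).
57 − 62 = -5, so the two pitches are 5 semitones apart.

-5 semitones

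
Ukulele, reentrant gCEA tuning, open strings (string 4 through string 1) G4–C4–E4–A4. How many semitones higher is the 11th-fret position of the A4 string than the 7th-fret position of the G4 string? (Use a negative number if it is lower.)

6 semitones

A4 at fret 11 → G#5 (MIDI 80); G4 at fret 7 → D5 (MIDI 74).
80 − 74 = 6, so the two pitches are 6 semitones apart.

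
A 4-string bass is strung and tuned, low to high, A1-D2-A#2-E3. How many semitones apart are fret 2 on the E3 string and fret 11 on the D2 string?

E3 at fret 2 → F#3 (MIDI 54); D2 at fret 11 → C#3 (MIDI 49).
54 − 49 = 5, so the two pitches are 5 semitones apart, with F#3 the higher.

5 semitones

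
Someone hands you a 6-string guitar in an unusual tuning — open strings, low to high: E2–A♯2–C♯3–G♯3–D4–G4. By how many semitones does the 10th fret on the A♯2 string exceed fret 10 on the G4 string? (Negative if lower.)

-21 semitones

A♯2 at fret 10 → G♯3 (MIDI 56); G4 at fret 10 → F5 (MIDI 77).
56 − 77 = -21, so the two pitches are 21 semitones apart.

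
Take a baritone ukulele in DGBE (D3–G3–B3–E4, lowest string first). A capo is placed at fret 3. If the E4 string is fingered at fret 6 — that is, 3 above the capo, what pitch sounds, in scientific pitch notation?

The capo raises the open E4 by 3 semitones to G4; fretting 3 more gives E4 + 3 + 3 = E4 + 6 semitones = A#4.
(Also written Bb.)

A#4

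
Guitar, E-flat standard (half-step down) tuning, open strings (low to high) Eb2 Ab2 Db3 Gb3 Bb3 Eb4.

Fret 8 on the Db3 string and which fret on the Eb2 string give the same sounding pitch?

18

Db3 at fret 8 is Db3 + 8 semitones = A3.
The open Eb2 string is 10 semitones below the open Db3, so the same pitch on the Eb2 string lies at fret 8 + 10 = 18.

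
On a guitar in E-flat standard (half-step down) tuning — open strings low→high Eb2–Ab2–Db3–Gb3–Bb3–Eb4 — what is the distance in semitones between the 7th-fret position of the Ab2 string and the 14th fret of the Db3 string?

Ab2 at fret 7 → Eb3 (MIDI 51); Db3 at fret 14 → Eb4 (MIDI 63).
51 − 63 = -12, so the two pitches are 12 semitones apart, with Eb4 the higher.

12 semitones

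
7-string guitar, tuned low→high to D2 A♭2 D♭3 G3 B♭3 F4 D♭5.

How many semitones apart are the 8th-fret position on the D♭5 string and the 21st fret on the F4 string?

5 semitones

D♭5 at fret 8 → A5 (MIDI 81); F4 at fret 21 → D6 (MIDI 86).
81 − 86 = -5, so the two pitches are 5 semitones apart, with D6 the higher.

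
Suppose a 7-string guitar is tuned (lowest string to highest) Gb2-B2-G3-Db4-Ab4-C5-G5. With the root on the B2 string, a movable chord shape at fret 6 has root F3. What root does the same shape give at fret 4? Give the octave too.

Moving from fret 6 to fret 4 shifts the root by -2 semitones.
F3 down 2 semitones is Eb3.

Eb3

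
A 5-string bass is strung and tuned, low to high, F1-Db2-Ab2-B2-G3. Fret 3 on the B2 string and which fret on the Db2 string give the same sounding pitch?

Fret 3 on B2 is MIDI 47 + 3 = 50 (D3). On the Db2 string (open MIDI 37), that pitch is 50 − 37 = fret 13.

13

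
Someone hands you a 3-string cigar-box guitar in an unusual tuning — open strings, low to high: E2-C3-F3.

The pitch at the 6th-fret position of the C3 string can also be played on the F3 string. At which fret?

1

C3 at fret 6 is C3 + 6 semitones = Gb3.
The open F3 string is 5 semitones above the open C3, so the same pitch on the F3 string lies at fret 6 − 5 = 1.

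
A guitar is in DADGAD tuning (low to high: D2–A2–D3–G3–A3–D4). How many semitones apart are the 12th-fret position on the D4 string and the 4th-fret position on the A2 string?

D4 at fret 12 → D5 (MIDI 74); A2 at fret 4 → C#3 (MIDI 49).
74 − 49 = 25, so the two pitches are 25 semitones apart, with D5 the higher.

25 semitones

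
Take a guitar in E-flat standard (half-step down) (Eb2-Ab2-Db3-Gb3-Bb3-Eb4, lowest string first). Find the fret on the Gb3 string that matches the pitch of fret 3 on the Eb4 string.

12

Fret 3 on Eb4 is MIDI 63 + 3 = 66 (Gb4). On the Gb3 string (open MIDI 54), that pitch is 66 − 54 = fret 12.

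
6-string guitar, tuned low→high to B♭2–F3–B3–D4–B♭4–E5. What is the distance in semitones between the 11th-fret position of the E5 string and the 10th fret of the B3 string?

18 semitones

E5 at fret 11 → E♭6 (MIDI 87); B3 at fret 10 → A4 (MIDI 69).
87 − 69 = 18, so the two pitches are 18 semitones apart, with E♭6 the higher.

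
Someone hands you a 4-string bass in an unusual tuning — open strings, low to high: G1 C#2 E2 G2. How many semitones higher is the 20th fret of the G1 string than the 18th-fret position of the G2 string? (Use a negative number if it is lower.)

G1 at fret 20 → D#3 (MIDI 51); G2 at fret 18 → C#4 (MIDI 61).
51 − 61 = -10, so the two pitches are 10 semitones apart.

-10 semitones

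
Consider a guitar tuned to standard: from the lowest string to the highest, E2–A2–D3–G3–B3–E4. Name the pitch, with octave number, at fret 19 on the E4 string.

The open E4 string plus 19 semitones: E–F–F#–G–…–A–A#–B.
The walk passes from B into C once, so the octave number goes from 4 to 5.

B5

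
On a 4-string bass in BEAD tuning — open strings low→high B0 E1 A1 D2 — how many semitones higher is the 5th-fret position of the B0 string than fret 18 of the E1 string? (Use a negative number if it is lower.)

-18 semitones

B0 at fret 5 → E1 (MIDI 28); E1 at fret 18 → A#2 (MIDI 46).
28 − 46 = -18, so the two pitches are 18 semitones apart.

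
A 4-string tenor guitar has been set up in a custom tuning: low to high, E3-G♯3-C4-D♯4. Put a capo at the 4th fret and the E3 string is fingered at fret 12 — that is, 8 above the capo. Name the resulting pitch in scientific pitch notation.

E4

The capo raises the open E3 by 4 semitones to G♯3; fretting 8 more gives E3 + 4 + 8 = E3 + 12 semitones = E4.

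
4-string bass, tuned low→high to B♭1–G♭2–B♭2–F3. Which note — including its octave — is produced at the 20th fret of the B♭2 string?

B♭2 is MIDI 46. Adding 20 gives 66, which is G♭4.
(Equivalently spelled F♯4.)

G♭4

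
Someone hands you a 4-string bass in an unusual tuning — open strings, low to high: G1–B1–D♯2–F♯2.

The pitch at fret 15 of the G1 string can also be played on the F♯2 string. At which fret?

4

Fret 15 on G1 is MIDI 31 + 15 = 46 (A♯2). On the F♯2 string (open MIDI 42), that pitch is 46 − 42 = fret 4.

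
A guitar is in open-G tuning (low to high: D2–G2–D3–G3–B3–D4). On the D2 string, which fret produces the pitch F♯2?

F♯2 is 4 semitones above the open D2 (D–D#–E–F–F#), so it sits at fret 4.

4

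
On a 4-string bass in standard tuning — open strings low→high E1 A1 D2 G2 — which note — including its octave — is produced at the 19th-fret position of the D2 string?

A3

D2 is MIDI 38. Adding 19 gives 57, which is A3.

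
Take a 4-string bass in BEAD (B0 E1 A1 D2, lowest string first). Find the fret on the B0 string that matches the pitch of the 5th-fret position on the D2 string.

20

Fret 5 on D2 is MIDI 38 + 5 = 43 (G2). On the B0 string (open MIDI 23), that pitch is 43 − 23 = fret 20.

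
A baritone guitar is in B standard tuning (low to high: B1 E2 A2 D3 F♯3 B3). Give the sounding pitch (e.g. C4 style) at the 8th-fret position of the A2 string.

F3

A2 is MIDI 45. Adding 8 gives 53, which is F3.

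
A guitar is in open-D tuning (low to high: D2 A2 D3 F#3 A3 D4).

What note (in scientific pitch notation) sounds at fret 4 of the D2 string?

D2 is MIDI 38. Adding 4 gives 42, which is F#2.
(Equivalently spelled Gb2.)

F#2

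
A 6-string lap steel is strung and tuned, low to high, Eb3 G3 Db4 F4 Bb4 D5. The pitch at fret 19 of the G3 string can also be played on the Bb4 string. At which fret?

G3 at fret 19 is G3 + 19 semitones = D5.
The open Bb4 string is 15 semitones above the open G3, so the same pitch on the Bb4 string lies at fret 19 − 15 = 4.

4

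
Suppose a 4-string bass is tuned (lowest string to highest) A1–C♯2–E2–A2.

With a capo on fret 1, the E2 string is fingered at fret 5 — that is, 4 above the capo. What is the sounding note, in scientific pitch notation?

The capo raises the open E2 by 1 semitone to F2; fretting 4 more gives E2 + 1 + 4 = E2 + 5 semitones = A2.

A2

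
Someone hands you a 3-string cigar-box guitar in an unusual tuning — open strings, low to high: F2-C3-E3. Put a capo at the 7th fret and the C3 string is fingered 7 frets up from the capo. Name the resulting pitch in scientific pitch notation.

The capo raises the open C3 by 7 semitones to G3; fretting 7 more gives C3 + 7 + 7 = C3 + 14 semitones = D4.

D4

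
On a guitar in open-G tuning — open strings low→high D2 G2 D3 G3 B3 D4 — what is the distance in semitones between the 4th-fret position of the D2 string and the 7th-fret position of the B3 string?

24 semitones

D2 at fret 4 → F♯2 (MIDI 42); B3 at fret 7 → F♯4 (MIDI 66).
42 − 66 = -24, so the two pitches are 24 semitones apart, with F♯4 the higher.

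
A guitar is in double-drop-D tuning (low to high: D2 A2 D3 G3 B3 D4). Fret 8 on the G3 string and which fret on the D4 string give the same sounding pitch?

Fret 8 on G3 is MIDI 55 + 8 = 63 (D#4). On the D4 string (open MIDI 62), that pitch is 63 − 62 = fret 1.

1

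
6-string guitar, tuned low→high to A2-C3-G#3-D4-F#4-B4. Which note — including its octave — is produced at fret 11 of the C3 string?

B3

The open C3 string plus 11 semitones: C–C#–D–D#–…–A–A#–B.
No B→C boundary is crossed, so the octave stays at 3.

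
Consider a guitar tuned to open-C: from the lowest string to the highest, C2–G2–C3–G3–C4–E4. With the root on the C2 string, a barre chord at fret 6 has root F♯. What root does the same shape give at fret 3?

Moving from fret 6 to fret 3 shifts the root by -3 semitones.
F♯ down 3 semitones is D♯.

D♯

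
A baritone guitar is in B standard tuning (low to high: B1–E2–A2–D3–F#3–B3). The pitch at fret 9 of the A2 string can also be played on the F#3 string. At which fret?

A2 at fret 9 is A2 + 9 semitones = F#3.
The open F#3 string is 9 semitones above the open A2, so the same pitch on the F#3 string lies at fret 9 − 9 = 0.

0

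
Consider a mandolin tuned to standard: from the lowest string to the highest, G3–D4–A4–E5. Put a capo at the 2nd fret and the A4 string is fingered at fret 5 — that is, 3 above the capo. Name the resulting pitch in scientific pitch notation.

D5

The capo raises the open A4 by 2 semitones to B4; fretting 3 more gives A4 + 2 + 3 = A4 + 5 semitones = D5.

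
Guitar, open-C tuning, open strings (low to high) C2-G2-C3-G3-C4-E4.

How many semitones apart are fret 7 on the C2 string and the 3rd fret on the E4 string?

24 semitones

C2 at fret 7 → G2 (MIDI 43); E4 at fret 3 → G4 (MIDI 67).
43 − 67 = -24, so the two pitches are 24 semitones apart, with G4 the higher.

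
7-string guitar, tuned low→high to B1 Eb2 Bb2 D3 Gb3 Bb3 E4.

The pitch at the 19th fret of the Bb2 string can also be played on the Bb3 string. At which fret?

7

Fret 19 on Bb2 is MIDI 46 + 19 = 65 (F4). On the Bb3 string (open MIDI 58), that pitch is 65 − 58 = fret 7.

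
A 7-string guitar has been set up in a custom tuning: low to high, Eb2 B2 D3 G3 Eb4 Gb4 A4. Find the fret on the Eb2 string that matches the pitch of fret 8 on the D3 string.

Fret 8 on D3 is MIDI 50 + 8 = 58 (Bb3). On the Eb2 string (open MIDI 39), that pitch is 58 − 39 = fret 19.

19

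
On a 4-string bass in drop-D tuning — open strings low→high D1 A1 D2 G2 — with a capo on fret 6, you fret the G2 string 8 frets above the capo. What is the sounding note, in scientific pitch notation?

The capo raises the open G2 by 6 semitones to C#3; fretting 8 more gives G2 + 6 + 8 = G2 + 14 semitones = A3.

A3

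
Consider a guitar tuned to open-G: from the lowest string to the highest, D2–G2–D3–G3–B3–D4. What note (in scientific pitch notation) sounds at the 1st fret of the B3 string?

C4

B3 is MIDI 59. Adding 1 gives 60, which is C4.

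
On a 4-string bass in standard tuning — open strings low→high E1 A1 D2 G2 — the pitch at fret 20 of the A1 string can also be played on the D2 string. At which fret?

A1 at fret 20 is A1 + 20 semitones = F3.
The open D2 string is 5 semitones above the open A1, so the same pitch on the D2 string lies at fret 20 − 5 = 15.

15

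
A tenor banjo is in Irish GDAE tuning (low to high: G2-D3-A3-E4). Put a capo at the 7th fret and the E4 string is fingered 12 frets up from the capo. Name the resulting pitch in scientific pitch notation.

The capo raises the open E4 by 7 semitones to B4; fretting 12 more gives E4 + 7 + 12 = E4 + 19 semitones = B5.

B5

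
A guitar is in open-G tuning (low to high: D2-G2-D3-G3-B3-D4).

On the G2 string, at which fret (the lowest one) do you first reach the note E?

From G2, count semitones up the chromatic scale until reaching E: G–G#–A–A#–B–C–C#–D–D#–E — 9 steps.

9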